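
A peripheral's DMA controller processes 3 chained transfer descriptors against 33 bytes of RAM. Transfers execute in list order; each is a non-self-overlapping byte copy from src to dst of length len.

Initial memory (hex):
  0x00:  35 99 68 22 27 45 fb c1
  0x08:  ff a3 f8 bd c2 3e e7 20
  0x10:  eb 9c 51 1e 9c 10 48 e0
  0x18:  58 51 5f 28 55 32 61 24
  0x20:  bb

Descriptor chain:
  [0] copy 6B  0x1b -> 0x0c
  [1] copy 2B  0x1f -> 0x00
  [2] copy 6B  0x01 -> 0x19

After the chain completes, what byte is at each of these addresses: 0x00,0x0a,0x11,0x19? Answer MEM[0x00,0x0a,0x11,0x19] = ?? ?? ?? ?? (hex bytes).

D0: mem[0x0c..0x11] <- [28 55 32 61 24 bb]
D1: mem[0x00..0x01] <- [24 bb]
D2: mem[0x19..0x1e] <- [bb 68 22 27 45 fb]
query mem[0x00]=0x24, mem[0x0a]=0xf8, mem[0x11]=0xbb, mem[0x19]=0xbb

MEM[0x00,0x0a,0x11,0x19] = 24 f8 bb bb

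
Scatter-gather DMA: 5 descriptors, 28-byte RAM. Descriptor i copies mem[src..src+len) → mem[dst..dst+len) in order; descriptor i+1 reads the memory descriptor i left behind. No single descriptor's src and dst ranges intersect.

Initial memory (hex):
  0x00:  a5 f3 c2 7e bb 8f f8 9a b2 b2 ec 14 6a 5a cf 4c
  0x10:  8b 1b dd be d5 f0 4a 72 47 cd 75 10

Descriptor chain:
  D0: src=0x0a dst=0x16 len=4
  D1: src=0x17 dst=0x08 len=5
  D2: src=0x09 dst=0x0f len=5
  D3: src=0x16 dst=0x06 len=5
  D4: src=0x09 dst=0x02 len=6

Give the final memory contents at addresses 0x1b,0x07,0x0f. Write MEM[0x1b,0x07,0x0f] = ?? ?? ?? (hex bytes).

MEM[0x1b,0x07,0x0f] = 10 cf 6a

[0] 0x0a->0x16 len=4 : ec 14 6a 5a
[1] 0x17->0x08 len=5 : 14 6a 5a 75 10
[2] 0x09->0x0f len=5 : 6a 5a 75 10 5a
[3] 0x16->0x06 len=5 : ec 14 6a 5a 75
[4] 0x09->0x02 len=6 : 5a 75 75 10 5a cf
query mem[0x1b]=0x10, mem[0x07]=0xcf, mem[0x0f]=0x6a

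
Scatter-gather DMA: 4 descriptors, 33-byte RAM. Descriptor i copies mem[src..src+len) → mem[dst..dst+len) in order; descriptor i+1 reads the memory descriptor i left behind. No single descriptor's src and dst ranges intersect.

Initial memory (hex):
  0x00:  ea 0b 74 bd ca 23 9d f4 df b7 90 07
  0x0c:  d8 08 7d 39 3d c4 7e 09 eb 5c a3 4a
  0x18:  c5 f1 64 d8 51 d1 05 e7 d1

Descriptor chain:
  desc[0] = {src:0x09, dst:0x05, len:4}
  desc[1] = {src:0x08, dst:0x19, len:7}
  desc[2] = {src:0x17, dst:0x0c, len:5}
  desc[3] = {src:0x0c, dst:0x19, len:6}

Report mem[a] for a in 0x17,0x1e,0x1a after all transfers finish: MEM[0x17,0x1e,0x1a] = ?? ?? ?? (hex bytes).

MEM[0x17,0x1e,0x1a] = 4a c4 c5

D0: mem[0x05..0x08] <- [b7 90 07 d8]
D1: mem[0x19..0x1f] <- [d8 b7 90 07 d8 08 7d]
D2: mem[0x0c..0x10] <- [4a c5 d8 b7 90]
D3: mem[0x19..0x1e] <- [4a c5 d8 b7 90 c4]
query mem[0x17]=0x4a, mem[0x1e]=0xc4, mem[0x1a]=0xc5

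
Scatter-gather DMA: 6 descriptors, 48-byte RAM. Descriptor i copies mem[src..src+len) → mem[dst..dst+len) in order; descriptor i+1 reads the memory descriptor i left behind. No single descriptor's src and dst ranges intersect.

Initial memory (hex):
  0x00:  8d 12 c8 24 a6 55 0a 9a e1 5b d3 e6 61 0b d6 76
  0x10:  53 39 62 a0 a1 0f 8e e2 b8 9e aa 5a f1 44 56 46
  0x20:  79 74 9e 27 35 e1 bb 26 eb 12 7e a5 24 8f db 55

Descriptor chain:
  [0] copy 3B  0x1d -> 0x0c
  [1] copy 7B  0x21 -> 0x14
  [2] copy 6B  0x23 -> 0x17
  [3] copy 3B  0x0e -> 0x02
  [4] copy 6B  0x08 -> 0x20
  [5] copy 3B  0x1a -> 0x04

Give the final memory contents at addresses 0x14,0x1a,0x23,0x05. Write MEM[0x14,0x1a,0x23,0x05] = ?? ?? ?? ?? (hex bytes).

#0 dst[0x0c+3] := {0x44,0x56,0x46}
#1 dst[0x14+7] := {0x74,0x9e,0x27,0x35,0xe1,0xbb,0x26}
#2 dst[0x17+6] := {0x27,0x35,0xe1,0xbb,0x26,0xeb}
#3 dst[0x02+3] := {0x46,0x76,0x53}
#4 dst[0x20+6] := {0xe1,0x5b,0xd3,0xe6,0x44,0x56}
#5 dst[0x04+3] := {0xbb,0x26,0xeb}
query mem[0x14]=0x74, mem[0x1a]=0xbb, mem[0x23]=0xe6, mem[0x05]=0x26

MEM[0x14,0x1a,0x23,0x05] = 74 bb e6 26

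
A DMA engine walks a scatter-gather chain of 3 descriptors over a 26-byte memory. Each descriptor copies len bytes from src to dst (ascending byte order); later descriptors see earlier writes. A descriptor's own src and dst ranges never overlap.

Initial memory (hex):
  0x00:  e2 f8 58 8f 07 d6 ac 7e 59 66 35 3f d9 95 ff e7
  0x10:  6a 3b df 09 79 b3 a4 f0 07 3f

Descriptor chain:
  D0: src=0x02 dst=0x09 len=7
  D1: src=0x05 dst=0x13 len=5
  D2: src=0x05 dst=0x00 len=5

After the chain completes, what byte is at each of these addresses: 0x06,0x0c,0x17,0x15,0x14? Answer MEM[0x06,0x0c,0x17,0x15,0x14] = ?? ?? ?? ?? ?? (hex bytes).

  after D0: wrote 7B at 0x09 = 588f07d6ac7e59
  after D1: wrote 5B at 0x13 = d6ac7e5958
  after D2: wrote 5B at 0x00 = d6ac7e5958
query mem[0x06]=0xac, mem[0x0c]=0xd6, mem[0x17]=0x58, mem[0x15]=0x7e, mem[0x14]=0xac

MEM[0x06,0x0c,0x17,0x15,0x14] = ac d6 58 7e ac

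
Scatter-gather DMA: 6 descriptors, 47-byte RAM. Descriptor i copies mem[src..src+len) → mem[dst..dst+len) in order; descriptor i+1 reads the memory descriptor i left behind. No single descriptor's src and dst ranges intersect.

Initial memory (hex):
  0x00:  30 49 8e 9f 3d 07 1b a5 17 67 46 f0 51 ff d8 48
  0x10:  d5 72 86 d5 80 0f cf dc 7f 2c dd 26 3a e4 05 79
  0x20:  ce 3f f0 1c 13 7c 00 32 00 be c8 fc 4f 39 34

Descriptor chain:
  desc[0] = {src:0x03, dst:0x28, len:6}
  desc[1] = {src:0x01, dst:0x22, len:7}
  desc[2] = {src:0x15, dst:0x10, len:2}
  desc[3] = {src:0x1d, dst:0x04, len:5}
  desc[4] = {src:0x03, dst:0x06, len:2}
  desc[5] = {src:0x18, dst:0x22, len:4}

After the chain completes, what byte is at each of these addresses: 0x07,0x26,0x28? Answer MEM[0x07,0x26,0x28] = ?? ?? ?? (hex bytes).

MEM[0x07,0x26,0x28] = e4 07 a5

#0 dst[0x28+6] := {0x9f,0x3d,0x07,0x1b,0xa5,0x17}
#1 dst[0x22+7] := {0x49,0x8e,0x9f,0x3d,0x07,0x1b,0xa5}
#2 dst[0x10+2] := {0x0f,0xcf}
#3 dst[0x04+5] := {0xe4,0x05,0x79,0xce,0x3f}
#4 dst[0x06+2] := {0x9f,0xe4}
#5 dst[0x22+4] := {0x7f,0x2c,0xdd,0x26}
query mem[0x07]=0xe4, mem[0x26]=0x07, mem[0x28]=0xa5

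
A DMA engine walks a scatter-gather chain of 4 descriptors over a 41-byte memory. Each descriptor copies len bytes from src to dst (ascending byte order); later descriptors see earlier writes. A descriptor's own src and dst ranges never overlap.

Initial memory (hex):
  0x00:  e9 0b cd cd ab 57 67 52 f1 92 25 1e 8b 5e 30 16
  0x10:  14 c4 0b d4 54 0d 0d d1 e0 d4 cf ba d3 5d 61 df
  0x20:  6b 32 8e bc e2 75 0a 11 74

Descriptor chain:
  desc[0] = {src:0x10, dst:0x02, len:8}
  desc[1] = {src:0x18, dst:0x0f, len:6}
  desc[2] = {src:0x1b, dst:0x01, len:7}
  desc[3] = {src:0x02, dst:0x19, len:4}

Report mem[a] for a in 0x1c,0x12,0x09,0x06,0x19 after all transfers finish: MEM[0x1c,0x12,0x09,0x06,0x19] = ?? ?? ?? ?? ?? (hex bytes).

#0 dst[0x02+8] := {0x14,0xc4,0x0b,0xd4,0x54,0x0d,0x0d,0xd1}
#1 dst[0x0f+6] := {0xe0,0xd4,0xcf,0xba,0xd3,0x5d}
#2 dst[0x01+7] := {0xba,0xd3,0x5d,0x61,0xdf,0x6b,0x32}
#3 dst[0x19+4] := {0xd3,0x5d,0x61,0xdf}
query mem[0x1c]=0xdf, mem[0x12]=0xba, mem[0x09]=0xd1, mem[0x06]=0x6b, mem[0x19]=0xd3

MEM[0x1c,0x12,0x09,0x06,0x19] = df ba d1 6b d3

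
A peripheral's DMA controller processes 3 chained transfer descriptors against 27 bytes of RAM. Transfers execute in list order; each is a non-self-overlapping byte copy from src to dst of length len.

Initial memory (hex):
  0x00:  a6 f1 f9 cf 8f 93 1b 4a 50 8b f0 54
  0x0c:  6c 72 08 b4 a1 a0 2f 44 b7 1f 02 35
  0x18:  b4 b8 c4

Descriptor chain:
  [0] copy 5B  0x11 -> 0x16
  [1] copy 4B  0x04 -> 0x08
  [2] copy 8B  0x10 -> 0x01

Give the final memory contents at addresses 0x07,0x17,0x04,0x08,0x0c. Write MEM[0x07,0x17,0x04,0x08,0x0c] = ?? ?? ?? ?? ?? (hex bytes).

#0 dst[0x16+5] := {0xa0,0x2f,0x44,0xb7,0x1f}
#1 dst[0x08+4] := {0x8f,0x93,0x1b,0x4a}
#2 dst[0x01+8] := {0xa1,0xa0,0x2f,0x44,0xb7,0x1f,0xa0,0x2f}
query mem[0x07]=0xa0, mem[0x17]=0x2f, mem[0x04]=0x44, mem[0x08]=0x2f, mem[0x0c]=0x6c

MEM[0x07,0x17,0x04,0x08,0x0c] = a0 2f 44 2f 6c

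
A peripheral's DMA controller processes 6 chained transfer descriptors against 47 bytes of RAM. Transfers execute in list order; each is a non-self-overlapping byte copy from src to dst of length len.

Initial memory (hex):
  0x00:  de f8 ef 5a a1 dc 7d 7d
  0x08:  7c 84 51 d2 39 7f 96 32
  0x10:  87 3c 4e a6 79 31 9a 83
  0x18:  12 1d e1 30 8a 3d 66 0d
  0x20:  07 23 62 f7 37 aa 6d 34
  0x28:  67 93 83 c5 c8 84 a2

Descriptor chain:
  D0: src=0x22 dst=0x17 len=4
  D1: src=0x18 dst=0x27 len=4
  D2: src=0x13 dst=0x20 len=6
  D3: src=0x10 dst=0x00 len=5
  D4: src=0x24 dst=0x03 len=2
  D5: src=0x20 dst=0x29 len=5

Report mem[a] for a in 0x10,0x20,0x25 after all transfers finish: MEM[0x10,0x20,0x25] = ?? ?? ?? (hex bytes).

#0 dst[0x17+4] := {0x62,0xf7,0x37,0xaa}
#1 dst[0x27+4] := {0xf7,0x37,0xaa,0x30}
#2 dst[0x20+6] := {0xa6,0x79,0x31,0x9a,0x62,0xf7}
#3 dst[0x00+5] := {0x87,0x3c,0x4e,0xa6,0x79}
#4 dst[0x03+2] := {0x62,0xf7}
#5 dst[0x29+5] := {0xa6,0x79,0x31,0x9a,0x62}
query mem[0x10]=0x87, mem[0x20]=0xa6, mem[0x25]=0xf7

MEM[0x10,0x20,0x25] = 87 a6 f7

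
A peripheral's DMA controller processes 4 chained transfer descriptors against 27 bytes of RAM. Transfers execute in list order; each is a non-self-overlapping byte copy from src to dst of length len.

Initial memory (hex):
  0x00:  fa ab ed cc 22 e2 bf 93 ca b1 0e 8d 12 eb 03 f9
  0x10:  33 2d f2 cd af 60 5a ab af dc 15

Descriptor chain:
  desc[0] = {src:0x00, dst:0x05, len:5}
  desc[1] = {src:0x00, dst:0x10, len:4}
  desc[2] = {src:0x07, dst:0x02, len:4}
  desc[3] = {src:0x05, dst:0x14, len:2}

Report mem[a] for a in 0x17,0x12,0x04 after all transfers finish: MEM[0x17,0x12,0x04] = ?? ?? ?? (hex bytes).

[0] 0x00->0x05 len=5 : fa ab ed cc 22
[1] 0x00->0x10 len=4 : fa ab ed cc
[2] 0x07->0x02 len=4 : ed cc 22 0e
[3] 0x05->0x14 len=2 : 0e ab
query mem[0x17]=0xab, mem[0x12]=0xed, mem[0x04]=0x22

MEM[0x17,0x12,0x04] = ab ed 22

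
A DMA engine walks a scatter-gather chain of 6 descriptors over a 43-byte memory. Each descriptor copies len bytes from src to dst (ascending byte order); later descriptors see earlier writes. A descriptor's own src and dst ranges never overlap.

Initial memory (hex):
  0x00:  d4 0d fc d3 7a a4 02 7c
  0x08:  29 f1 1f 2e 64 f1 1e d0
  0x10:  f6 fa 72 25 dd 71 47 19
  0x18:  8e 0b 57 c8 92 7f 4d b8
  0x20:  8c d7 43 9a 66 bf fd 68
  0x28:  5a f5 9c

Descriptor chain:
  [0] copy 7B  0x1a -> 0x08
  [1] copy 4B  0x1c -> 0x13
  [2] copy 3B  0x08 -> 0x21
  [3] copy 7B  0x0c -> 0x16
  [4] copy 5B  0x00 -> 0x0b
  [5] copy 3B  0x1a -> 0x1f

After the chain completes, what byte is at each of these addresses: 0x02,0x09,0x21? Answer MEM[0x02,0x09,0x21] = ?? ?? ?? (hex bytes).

MEM[0x02,0x09,0x21] = fc c8 72

#0 dst[0x08+7] := {0x57,0xc8,0x92,0x7f,0x4d,0xb8,0x8c}
#1 dst[0x13+4] := {0x92,0x7f,0x4d,0xb8}
#2 dst[0x21+3] := {0x57,0xc8,0x92}
#3 dst[0x16+7] := {0x4d,0xb8,0x8c,0xd0,0xf6,0xfa,0x72}
#4 dst[0x0b+5] := {0xd4,0x0d,0xfc,0xd3,0x7a}
#5 dst[0x1f+3] := {0xf6,0xfa,0x72}
query mem[0x02]=0xfc, mem[0x09]=0xc8, mem[0x21]=0x72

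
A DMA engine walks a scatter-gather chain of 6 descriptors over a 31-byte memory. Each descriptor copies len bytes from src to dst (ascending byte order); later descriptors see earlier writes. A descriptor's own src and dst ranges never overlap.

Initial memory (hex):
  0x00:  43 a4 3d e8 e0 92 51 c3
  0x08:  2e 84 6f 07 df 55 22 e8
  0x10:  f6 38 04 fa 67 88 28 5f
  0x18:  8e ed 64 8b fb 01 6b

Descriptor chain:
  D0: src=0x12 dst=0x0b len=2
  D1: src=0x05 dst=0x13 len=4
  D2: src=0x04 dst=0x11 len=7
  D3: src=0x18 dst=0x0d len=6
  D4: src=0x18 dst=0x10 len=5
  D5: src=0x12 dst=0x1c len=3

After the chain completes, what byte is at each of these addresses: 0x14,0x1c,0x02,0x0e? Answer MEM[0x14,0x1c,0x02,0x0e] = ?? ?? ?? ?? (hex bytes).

  after D0: wrote 2B at 0x0b = 04fa
  after D1: wrote 4B at 0x13 = 9251c32e
  after D2: wrote 7B at 0x11 = e09251c32e846f
  after D3: wrote 6B at 0x0d = 8eed648bfb01
  after D4: wrote 5B at 0x10 = 8eed648bfb
  after D5: wrote 3B at 0x1c = 648bfb
query mem[0x14]=0xfb, mem[0x1c]=0x64, mem[0x02]=0x3d, mem[0x0e]=0xed

MEM[0x14,0x1c,0x02,0x0e] = fb 64 3d ed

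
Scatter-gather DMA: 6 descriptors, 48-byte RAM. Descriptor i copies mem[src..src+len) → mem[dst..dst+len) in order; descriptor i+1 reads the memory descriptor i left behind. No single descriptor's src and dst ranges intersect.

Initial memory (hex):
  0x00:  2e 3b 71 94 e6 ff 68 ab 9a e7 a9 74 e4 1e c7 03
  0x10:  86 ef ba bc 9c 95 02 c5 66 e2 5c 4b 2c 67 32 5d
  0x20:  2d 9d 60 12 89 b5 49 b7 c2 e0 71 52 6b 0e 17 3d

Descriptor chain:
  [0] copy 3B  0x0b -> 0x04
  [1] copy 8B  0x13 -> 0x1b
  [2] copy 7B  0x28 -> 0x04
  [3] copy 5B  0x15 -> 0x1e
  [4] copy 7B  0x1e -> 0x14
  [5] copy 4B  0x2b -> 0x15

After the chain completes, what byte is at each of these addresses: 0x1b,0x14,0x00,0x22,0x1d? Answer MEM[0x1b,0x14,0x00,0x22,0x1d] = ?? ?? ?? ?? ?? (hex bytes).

MEM[0x1b,0x14,0x00,0x22,0x1d] = bc 95 2e e2 95

D0: mem[0x04..0x06] <- [74 e4 1e]
D1: mem[0x1b..0x22] <- [bc 9c 95 02 c5 66 e2 5c]
D2: mem[0x04..0x0a] <- [c2 e0 71 52 6b 0e 17]
D3: mem[0x1e..0x22] <- [95 02 c5 66 e2]
D4: mem[0x14..0x1a] <- [95 02 c5 66 e2 12 89]
D5: mem[0x15..0x18] <- [52 6b 0e 17]
query mem[0x1b]=0xbc, mem[0x14]=0x95, mem[0x00]=0x2e, mem[0x22]=0xe2, mem[0x1d]=0x95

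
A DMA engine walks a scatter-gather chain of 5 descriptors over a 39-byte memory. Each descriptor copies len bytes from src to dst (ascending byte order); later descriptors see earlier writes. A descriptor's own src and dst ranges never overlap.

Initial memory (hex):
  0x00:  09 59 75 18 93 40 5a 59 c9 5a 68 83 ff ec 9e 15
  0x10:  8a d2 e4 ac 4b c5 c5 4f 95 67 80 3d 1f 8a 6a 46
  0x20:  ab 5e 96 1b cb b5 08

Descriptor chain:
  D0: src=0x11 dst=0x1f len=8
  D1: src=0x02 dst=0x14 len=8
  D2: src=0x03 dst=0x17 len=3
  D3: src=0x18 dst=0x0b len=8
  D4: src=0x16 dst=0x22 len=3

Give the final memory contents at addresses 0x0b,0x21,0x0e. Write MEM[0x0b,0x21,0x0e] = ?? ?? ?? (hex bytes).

  after D0: wrote 8B at 0x1f = d2e4ac4bc5c54f95
  after D1: wrote 8B at 0x14 = 751893405a59c95a
  after D2: wrote 3B at 0x17 = 189340
  after D3: wrote 8B at 0x0b = 9340c95a1f8a6ad2
  after D4: wrote 3B at 0x22 = 931893
query mem[0x0b]=0x93, mem[0x21]=0xac, mem[0x0e]=0x5a

MEM[0x0b,0x21,0x0e] = 93 ac 5a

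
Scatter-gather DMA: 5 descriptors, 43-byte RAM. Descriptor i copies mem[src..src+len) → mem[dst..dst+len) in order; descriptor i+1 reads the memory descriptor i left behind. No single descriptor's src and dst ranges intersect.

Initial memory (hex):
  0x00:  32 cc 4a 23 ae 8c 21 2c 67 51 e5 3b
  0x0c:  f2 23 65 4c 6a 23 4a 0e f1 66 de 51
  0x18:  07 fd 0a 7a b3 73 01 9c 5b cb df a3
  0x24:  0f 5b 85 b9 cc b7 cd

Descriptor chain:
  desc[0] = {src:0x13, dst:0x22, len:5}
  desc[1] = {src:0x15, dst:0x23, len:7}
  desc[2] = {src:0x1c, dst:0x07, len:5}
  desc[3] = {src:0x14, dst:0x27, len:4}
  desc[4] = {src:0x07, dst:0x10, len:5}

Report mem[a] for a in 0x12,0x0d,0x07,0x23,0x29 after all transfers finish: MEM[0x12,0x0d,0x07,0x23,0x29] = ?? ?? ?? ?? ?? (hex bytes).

D0: mem[0x22..0x26] <- [0e f1 66 de 51]
D1: mem[0x23..0x29] <- [66 de 51 07 fd 0a 7a]
D2: mem[0x07..0x0b] <- [b3 73 01 9c 5b]
D3: mem[0x27..0x2a] <- [f1 66 de 51]
D4: mem[0x10..0x14] <- [b3 73 01 9c 5b]
query mem[0x12]=0x01, mem[0x0d]=0x23, mem[0x07]=0xb3, mem[0x23]=0x66, mem[0x29]=0xde

MEM[0x12,0x0d,0x07,0x23,0x29] = 01 23 b3 66 de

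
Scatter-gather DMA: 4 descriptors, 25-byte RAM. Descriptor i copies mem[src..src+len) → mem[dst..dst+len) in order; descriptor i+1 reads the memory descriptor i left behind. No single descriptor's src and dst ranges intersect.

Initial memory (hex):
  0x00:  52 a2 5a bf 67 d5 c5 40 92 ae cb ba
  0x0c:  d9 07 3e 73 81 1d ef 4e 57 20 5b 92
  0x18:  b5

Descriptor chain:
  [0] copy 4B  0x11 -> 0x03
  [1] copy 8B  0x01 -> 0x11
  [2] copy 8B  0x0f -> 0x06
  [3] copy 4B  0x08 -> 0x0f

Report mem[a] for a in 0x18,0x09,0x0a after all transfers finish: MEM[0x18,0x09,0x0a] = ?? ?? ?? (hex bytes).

#0 dst[0x03+4] := {0x1d,0xef,0x4e,0x57}
#1 dst[0x11+8] := {0xa2,0x5a,0x1d,0xef,0x4e,0x57,0x40,0x92}
#2 dst[0x06+8] := {0x73,0x81,0xa2,0x5a,0x1d,0xef,0x4e,0x57}
#3 dst[0x0f+4] := {0xa2,0x5a,0x1d,0xef}
query mem[0x18]=0x92, mem[0x09]=0x5a, mem[0x0a]=0x1d

MEM[0x18,0x09,0x0a] = 92 5a 1d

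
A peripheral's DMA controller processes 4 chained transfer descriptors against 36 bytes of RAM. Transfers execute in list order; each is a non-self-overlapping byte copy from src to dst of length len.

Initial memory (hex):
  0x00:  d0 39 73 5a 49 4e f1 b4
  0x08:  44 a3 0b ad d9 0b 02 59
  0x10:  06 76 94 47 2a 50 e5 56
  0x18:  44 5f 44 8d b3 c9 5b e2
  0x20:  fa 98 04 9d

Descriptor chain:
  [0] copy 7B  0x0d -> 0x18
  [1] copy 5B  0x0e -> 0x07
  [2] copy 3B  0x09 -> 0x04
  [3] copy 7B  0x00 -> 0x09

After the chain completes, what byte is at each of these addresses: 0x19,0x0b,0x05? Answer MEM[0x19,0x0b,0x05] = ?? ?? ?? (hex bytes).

MEM[0x19,0x0b,0x05] = 02 73 76

[0] 0x0d->0x18 len=7 : 0b 02 59 06 76 94 47
[1] 0x0e->0x07 len=5 : 02 59 06 76 94
[2] 0x09->0x04 len=3 : 06 76 94
[3] 0x00->0x09 len=7 : d0 39 73 5a 06 76 94
query mem[0x19]=0x02, mem[0x0b]=0x73, mem[0x05]=0x76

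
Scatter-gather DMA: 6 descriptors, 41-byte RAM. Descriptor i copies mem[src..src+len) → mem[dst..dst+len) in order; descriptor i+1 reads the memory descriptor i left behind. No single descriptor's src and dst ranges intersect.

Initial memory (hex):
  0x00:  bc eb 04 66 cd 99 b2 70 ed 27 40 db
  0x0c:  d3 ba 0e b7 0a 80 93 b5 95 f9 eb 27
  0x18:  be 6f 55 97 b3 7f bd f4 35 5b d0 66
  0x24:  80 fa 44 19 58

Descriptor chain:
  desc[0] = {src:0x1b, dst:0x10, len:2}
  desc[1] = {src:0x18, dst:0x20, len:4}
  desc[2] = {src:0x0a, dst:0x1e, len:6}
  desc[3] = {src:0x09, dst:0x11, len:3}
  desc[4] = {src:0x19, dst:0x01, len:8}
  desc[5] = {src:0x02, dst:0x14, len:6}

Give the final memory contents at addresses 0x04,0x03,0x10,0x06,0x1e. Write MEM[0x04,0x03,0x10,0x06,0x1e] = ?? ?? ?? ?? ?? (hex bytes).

MEM[0x04,0x03,0x10,0x06,0x1e] = b3 97 97 40 40

D0: mem[0x10..0x11] <- [97 b3]
D1: mem[0x20..0x23] <- [be 6f 55 97]
D2: mem[0x1e..0x23] <- [40 db d3 ba 0e b7]
D3: mem[0x11..0x13] <- [27 40 db]
D4: mem[0x01..0x08] <- [6f 55 97 b3 7f 40 db d3]
D5: mem[0x14..0x19] <- [55 97 b3 7f 40 db]
query mem[0x04]=0xb3, mem[0x03]=0x97, mem[0x10]=0x97, mem[0x06]=0x40, mem[0x1e]=0x40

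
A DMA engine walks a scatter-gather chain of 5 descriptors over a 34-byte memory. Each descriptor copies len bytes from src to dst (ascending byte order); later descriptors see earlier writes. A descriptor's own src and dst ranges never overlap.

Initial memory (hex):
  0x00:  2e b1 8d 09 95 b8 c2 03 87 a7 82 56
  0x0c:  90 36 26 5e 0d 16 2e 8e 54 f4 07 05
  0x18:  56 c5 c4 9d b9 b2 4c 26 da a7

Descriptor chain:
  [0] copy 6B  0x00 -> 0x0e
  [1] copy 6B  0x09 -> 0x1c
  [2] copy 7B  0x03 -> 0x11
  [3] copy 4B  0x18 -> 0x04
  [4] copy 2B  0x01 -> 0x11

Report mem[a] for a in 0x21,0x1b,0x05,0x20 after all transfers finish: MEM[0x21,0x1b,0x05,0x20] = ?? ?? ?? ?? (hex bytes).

  after D0: wrote 6B at 0x0e = 2eb18d0995b8
  after D1: wrote 6B at 0x1c = a7825690362e
  after D2: wrote 7B at 0x11 = 0995b8c20387a7
  after D3: wrote 4B at 0x04 = 56c5c49d
  after D4: wrote 2B at 0x11 = b18d
query mem[0x21]=0x2e, mem[0x1b]=0x9d, mem[0x05]=0xc5, mem[0x20]=0x36

MEM[0x21,0x1b,0x05,0x20] = 2e 9d c5 36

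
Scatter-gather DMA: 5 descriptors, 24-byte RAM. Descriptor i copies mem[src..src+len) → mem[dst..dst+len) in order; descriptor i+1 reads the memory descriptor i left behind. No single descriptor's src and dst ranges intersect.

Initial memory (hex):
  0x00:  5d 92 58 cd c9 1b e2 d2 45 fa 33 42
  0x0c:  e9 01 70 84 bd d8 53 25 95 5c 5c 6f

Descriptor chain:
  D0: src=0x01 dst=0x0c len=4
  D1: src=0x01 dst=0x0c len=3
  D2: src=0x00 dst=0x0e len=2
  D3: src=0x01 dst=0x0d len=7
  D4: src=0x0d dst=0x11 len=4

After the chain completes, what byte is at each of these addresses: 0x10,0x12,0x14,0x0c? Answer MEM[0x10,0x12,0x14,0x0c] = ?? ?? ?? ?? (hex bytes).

D0: mem[0x0c..0x0f] <- [92 58 cd c9]
D1: mem[0x0c..0x0e] <- [92 58 cd]
D2: mem[0x0e..0x0f] <- [5d 92]
D3: mem[0x0d..0x13] <- [92 58 cd c9 1b e2 d2]
D4: mem[0x11..0x14] <- [92 58 cd c9]
query mem[0x10]=0xc9, mem[0x12]=0x58, mem[0x14]=0xc9, mem[0x0c]=0x92

MEM[0x10,0x12,0x14,0x0c] = c9 58 c9 92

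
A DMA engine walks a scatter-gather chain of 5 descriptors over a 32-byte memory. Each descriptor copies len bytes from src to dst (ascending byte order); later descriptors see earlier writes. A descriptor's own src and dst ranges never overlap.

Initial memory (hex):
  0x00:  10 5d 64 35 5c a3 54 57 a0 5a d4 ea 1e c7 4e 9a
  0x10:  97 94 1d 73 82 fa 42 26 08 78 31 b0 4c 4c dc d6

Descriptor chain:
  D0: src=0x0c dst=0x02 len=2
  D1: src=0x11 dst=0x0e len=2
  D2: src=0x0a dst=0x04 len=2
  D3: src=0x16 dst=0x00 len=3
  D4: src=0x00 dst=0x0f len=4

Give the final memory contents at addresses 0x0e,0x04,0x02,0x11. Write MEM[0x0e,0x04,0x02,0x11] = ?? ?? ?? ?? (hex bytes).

MEM[0x0e,0x04,0x02,0x11] = 94 d4 08 08

#0 dst[0x02+2] := {0x1e,0xc7}
#1 dst[0x0e+2] := {0x94,0x1d}
#2 dst[0x04+2] := {0xd4,0xea}
#3 dst[0x00+3] := {0x42,0x26,0x08}
#4 dst[0x0f+4] := {0x42,0x26,0x08,0xc7}
query mem[0x0e]=0x94, mem[0x04]=0xd4, mem[0x02]=0x08, mem[0x11]=0x08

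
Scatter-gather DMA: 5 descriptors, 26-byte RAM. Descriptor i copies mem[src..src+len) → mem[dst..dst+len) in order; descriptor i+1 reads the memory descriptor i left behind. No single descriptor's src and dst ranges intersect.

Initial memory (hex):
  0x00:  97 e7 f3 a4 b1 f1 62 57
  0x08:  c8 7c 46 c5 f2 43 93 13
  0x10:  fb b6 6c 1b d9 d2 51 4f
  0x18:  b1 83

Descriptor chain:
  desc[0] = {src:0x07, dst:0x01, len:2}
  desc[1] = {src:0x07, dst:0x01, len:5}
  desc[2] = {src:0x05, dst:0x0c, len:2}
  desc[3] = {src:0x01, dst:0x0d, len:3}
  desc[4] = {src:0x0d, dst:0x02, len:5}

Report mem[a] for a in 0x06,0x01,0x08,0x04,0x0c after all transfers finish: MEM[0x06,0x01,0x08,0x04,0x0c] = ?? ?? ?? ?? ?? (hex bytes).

D0: mem[0x01..0x02] <- [57 c8]
D1: mem[0x01..0x05] <- [57 c8 7c 46 c5]
D2: mem[0x0c..0x0d] <- [c5 62]
D3: mem[0x0d..0x0f] <- [57 c8 7c]
D4: mem[0x02..0x06] <- [57 c8 7c fb b6]
query mem[0x06]=0xb6, mem[0x01]=0x57, mem[0x08]=0xc8, mem[0x04]=0x7c, mem[0x0c]=0xc5

MEM[0x06,0x01,0x08,0x04,0x0c] = b6 57 c8 7c c5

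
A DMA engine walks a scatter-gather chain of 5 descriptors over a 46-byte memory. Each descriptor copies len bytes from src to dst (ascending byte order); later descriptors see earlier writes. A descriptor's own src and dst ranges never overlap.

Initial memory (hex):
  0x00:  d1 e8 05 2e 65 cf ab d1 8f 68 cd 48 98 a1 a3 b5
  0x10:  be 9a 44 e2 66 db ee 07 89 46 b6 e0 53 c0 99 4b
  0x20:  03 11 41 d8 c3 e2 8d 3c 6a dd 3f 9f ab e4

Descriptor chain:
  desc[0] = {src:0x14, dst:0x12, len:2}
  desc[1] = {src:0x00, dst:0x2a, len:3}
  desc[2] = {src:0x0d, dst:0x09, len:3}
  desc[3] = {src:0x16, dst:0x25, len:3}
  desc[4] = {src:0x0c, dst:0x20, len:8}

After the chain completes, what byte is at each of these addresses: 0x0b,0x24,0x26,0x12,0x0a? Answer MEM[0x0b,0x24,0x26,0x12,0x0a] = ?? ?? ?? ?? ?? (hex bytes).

MEM[0x0b,0x24,0x26,0x12,0x0a] = b5 be 66 66 a3

  after D0: wrote 2B at 0x12 = 66db
  after D1: wrote 3B at 0x2a = d1e805
  after D2: wrote 3B at 0x09 = a1a3b5
  after D3: wrote 3B at 0x25 = ee0789
  after D4: wrote 8B at 0x20 = 98a1a3b5be9a66db
query mem[0x0b]=0xb5, mem[0x24]=0xbe, mem[0x26]=0x66, mem[0x12]=0x66, mem[0x0a]=0xa3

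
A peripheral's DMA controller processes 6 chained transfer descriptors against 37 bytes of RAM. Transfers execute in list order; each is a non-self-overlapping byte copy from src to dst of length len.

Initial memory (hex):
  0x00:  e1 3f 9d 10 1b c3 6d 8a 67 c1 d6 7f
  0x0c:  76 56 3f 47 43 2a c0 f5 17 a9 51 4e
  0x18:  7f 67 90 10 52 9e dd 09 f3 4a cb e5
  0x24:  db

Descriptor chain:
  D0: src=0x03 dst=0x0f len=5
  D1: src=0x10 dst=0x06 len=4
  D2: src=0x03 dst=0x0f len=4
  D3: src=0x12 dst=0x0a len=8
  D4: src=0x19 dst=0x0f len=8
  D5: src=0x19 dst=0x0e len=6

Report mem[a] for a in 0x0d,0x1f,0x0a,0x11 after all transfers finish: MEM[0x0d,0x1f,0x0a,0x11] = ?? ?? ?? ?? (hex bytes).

MEM[0x0d,0x1f,0x0a,0x11] = a9 09 1b 52

  after D0: wrote 5B at 0x0f = 101bc36d8a
  after D1: wrote 4B at 0x06 = 1bc36d8a
  after D2: wrote 4B at 0x0f = 101bc31b
  after D3: wrote 8B at 0x0a = 1b8a17a9514e7f67
  after D4: wrote 8B at 0x0f = 679010529edd09f3
  after D5: wrote 6B at 0x0e = 679010529edd
query mem[0x0d]=0xa9, mem[0x1f]=0x09, mem[0x0a]=0x1b, mem[0x11]=0x52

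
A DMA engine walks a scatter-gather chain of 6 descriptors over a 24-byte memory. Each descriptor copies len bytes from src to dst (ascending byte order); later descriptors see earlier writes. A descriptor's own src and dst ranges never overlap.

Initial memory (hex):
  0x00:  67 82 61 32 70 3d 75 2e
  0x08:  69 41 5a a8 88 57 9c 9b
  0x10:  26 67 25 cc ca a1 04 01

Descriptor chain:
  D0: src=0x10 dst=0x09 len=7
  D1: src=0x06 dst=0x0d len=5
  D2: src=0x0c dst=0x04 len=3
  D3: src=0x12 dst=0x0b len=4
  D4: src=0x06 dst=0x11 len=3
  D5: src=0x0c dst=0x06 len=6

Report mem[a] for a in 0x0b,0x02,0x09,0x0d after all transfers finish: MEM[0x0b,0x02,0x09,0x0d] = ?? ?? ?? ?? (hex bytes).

MEM[0x0b,0x02,0x09,0x0d] = 2e 61 69 ca

[0] 0x10->0x09 len=7 : 26 67 25 cc ca a1 04
[1] 0x06->0x0d len=5 : 75 2e 69 26 67
[2] 0x0c->0x04 len=3 : cc 75 2e
[3] 0x12->0x0b len=4 : 25 cc ca a1
[4] 0x06->0x11 len=3 : 2e 2e 69
[5] 0x0c->0x06 len=6 : cc ca a1 69 26 2e
query mem[0x0b]=0x2e, mem[0x02]=0x61, mem[0x09]=0x69, mem[0x0d]=0xca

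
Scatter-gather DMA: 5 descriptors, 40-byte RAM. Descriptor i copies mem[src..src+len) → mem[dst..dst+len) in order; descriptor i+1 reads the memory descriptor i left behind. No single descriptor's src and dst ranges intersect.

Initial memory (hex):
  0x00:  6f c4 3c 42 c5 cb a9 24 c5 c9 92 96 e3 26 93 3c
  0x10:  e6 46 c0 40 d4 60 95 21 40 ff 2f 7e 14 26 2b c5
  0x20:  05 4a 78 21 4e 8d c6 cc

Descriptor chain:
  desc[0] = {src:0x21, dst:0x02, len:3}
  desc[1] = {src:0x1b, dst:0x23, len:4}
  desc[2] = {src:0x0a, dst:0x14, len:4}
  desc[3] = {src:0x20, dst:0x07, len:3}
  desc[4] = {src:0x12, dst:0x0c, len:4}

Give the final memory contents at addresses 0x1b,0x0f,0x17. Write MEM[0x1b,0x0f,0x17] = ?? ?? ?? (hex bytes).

  after D0: wrote 3B at 0x02 = 4a7821
  after D1: wrote 4B at 0x23 = 7e14262b
  after D2: wrote 4B at 0x14 = 9296e326
  after D3: wrote 3B at 0x07 = 054a78
  after D4: wrote 4B at 0x0c = c0409296
query mem[0x1b]=0x7e, mem[0x0f]=0x96, mem[0x17]=0x26

MEM[0x1b,0x0f,0x17] = 7e 96 26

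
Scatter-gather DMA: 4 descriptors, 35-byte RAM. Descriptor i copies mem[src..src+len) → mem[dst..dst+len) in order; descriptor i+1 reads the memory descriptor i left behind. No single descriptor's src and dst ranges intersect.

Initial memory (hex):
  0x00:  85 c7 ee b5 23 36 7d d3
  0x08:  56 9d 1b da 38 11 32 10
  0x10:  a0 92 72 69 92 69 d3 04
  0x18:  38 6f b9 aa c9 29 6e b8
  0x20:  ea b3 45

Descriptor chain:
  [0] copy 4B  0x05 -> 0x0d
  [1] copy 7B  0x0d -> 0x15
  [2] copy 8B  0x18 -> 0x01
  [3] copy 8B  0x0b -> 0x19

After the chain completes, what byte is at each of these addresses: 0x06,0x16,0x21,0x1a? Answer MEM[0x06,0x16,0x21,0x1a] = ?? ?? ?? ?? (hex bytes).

MEM[0x06,0x16,0x21,0x1a] = 29 7d b3 38

[0] 0x05->0x0d len=4 : 36 7d d3 56
[1] 0x0d->0x15 len=7 : 36 7d d3 56 92 72 69
[2] 0x18->0x01 len=8 : 56 92 72 69 c9 29 6e b8
[3] 0x0b->0x19 len=8 : da 38 36 7d d3 56 92 72
query mem[0x06]=0x29, mem[0x16]=0x7d, mem[0x21]=0xb3, mem[0x1a]=0x38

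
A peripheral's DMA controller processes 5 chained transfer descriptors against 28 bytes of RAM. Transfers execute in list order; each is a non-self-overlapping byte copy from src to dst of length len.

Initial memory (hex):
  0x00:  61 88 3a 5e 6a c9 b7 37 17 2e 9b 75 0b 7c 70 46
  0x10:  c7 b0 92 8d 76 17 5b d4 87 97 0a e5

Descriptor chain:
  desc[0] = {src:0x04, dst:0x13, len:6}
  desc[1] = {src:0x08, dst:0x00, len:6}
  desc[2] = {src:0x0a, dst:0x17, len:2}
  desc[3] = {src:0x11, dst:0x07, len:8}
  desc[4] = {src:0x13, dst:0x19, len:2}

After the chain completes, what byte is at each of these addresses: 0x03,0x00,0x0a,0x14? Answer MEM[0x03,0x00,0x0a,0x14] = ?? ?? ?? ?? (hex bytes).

MEM[0x03,0x00,0x0a,0x14] = 75 17 c9 c9

  after D0: wrote 6B at 0x13 = 6ac9b737172e
  after D1: wrote 6B at 0x00 = 172e9b750b7c
  after D2: wrote 2B at 0x17 = 9b75
  after D3: wrote 8B at 0x07 = b0926ac9b7379b75
  after D4: wrote 2B at 0x19 = 6ac9
query mem[0x03]=0x75, mem[0x00]=0x17, mem[0x0a]=0xc9, mem[0x14]=0xc9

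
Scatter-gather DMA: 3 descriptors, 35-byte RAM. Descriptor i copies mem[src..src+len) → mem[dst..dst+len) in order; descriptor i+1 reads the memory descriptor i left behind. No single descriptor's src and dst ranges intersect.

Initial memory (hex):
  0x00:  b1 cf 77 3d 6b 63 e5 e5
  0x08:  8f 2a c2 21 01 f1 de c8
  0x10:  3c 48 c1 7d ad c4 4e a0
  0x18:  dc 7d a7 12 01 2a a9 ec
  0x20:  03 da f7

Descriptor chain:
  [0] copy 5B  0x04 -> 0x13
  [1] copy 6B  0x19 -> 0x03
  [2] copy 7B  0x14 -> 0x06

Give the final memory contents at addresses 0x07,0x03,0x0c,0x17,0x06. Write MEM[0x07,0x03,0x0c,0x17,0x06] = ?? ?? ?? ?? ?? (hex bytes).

MEM[0x07,0x03,0x0c,0x17,0x06] = e5 7d a7 8f 63

D0: mem[0x13..0x17] <- [6b 63 e5 e5 8f]
D1: mem[0x03..0x08] <- [7d a7 12 01 2a a9]
D2: mem[0x06..0x0c] <- [63 e5 e5 8f dc 7d a7]
query mem[0x07]=0xe5, mem[0x03]=0x7d, mem[0x0c]=0xa7, mem[0x17]=0x8f, mem[0x06]=0x63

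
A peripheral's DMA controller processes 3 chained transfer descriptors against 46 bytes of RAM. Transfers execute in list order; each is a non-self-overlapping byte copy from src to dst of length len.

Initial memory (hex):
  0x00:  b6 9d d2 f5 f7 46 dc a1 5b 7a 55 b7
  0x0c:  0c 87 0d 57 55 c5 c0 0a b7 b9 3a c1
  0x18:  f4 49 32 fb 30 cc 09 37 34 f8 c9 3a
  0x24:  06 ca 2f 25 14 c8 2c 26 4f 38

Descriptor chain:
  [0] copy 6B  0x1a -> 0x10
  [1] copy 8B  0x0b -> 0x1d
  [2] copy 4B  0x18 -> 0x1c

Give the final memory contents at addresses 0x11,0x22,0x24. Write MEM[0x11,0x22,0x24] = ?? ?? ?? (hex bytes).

MEM[0x11,0x22,0x24] = fb 32 30

[0] 0x1a->0x10 len=6 : 32 fb 30 cc 09 37
[1] 0x0b->0x1d len=8 : b7 0c 87 0d 57 32 fb 30
[2] 0x18->0x1c len=4 : f4 49 32 fb
query mem[0x11]=0xfb, mem[0x22]=0x32, mem[0x24]=0x30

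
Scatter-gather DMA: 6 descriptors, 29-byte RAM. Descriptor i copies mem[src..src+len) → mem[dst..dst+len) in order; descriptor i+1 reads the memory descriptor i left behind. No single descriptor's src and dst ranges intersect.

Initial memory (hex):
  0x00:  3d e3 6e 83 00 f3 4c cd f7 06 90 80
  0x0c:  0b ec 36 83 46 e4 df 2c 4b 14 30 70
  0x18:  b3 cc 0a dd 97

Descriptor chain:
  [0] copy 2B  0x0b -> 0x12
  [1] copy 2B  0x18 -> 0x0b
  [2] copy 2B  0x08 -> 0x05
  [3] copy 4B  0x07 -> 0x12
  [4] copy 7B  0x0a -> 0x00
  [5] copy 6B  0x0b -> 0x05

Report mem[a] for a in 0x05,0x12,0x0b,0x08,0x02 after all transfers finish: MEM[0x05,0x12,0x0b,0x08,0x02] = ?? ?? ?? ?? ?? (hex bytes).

MEM[0x05,0x12,0x0b,0x08,0x02] = b3 cd b3 36 cc

  after D0: wrote 2B at 0x12 = 800b
  after D1: wrote 2B at 0x0b = b3cc
  after D2: wrote 2B at 0x05 = f706
  after D3: wrote 4B at 0x12 = cdf70690
  after D4: wrote 7B at 0x00 = 90b3ccec368346
  after D5: wrote 6B at 0x05 = b3ccec368346
query mem[0x05]=0xb3, mem[0x12]=0xcd, mem[0x0b]=0xb3, mem[0x08]=0x36, mem[0x02]=0xcc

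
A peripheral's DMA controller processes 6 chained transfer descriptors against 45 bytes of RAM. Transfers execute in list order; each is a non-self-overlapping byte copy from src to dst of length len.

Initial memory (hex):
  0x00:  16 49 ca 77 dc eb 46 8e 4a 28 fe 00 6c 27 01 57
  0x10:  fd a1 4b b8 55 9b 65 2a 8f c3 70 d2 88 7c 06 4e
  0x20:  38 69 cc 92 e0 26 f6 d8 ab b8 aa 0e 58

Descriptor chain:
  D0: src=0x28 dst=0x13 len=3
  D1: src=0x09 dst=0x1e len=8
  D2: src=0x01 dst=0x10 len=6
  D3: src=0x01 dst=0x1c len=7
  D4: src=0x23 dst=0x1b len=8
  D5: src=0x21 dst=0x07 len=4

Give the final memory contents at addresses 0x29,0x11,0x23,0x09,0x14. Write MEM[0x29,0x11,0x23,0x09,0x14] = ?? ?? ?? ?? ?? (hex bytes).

D0: mem[0x13..0x15] <- [ab b8 aa]
D1: mem[0x1e..0x25] <- [28 fe 00 6c 27 01 57 fd]
D2: mem[0x10..0x15] <- [49 ca 77 dc eb 46]
D3: mem[0x1c..0x22] <- [49 ca 77 dc eb 46 8e]
D4: mem[0x1b..0x22] <- [01 57 fd f6 d8 ab b8 aa]
D5: mem[0x07..0x0a] <- [b8 aa 01 57]
query mem[0x29]=0xb8, mem[0x11]=0xca, mem[0x23]=0x01, mem[0x09]=0x01, mem[0x14]=0xeb

MEM[0x29,0x11,0x23,0x09,0x14] = b8 ca 01 01 eb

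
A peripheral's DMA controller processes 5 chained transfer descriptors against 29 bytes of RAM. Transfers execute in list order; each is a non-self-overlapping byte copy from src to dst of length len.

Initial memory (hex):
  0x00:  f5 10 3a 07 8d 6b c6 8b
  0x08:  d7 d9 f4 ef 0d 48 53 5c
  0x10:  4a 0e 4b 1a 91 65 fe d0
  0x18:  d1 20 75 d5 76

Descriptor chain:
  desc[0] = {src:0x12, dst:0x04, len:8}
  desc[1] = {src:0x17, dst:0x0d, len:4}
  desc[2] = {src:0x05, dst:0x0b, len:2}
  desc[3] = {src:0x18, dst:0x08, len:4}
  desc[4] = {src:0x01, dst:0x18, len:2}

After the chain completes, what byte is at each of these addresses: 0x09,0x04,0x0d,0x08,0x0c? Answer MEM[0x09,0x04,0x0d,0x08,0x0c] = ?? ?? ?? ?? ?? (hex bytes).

MEM[0x09,0x04,0x0d,0x08,0x0c] = 20 4b d0 d1 91

D0: mem[0x04..0x0b] <- [4b 1a 91 65 fe d0 d1 20]
D1: mem[0x0d..0x10] <- [d0 d1 20 75]
D2: mem[0x0b..0x0c] <- [1a 91]
D3: mem[0x08..0x0b] <- [d1 20 75 d5]
D4: mem[0x18..0x19] <- [10 3a]
query mem[0x09]=0x20, mem[0x04]=0x4b, mem[0x0d]=0xd0, mem[0x08]=0xd1, mem[0x0c]=0x91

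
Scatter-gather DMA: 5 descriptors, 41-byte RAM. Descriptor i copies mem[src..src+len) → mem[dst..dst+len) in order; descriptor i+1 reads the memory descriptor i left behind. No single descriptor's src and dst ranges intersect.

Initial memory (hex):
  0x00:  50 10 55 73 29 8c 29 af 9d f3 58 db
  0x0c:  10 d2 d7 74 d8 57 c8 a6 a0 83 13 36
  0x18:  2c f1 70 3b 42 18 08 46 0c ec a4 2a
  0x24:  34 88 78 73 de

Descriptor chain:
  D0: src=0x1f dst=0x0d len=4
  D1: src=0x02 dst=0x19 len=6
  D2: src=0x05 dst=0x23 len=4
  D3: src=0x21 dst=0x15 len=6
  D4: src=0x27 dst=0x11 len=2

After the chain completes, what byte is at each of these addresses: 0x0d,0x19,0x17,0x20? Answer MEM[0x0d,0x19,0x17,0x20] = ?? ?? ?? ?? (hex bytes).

  after D0: wrote 4B at 0x0d = 460ceca4
  after D1: wrote 6B at 0x19 = 5573298c29af
  after D2: wrote 4B at 0x23 = 8c29af9d
  after D3: wrote 6B at 0x15 = eca48c29af9d
  after D4: wrote 2B at 0x11 = 73de
query mem[0x0d]=0x46, mem[0x19]=0xaf, mem[0x17]=0x8c, mem[0x20]=0x0c

MEM[0x0d,0x19,0x17,0x20] = 46 af 8c 0c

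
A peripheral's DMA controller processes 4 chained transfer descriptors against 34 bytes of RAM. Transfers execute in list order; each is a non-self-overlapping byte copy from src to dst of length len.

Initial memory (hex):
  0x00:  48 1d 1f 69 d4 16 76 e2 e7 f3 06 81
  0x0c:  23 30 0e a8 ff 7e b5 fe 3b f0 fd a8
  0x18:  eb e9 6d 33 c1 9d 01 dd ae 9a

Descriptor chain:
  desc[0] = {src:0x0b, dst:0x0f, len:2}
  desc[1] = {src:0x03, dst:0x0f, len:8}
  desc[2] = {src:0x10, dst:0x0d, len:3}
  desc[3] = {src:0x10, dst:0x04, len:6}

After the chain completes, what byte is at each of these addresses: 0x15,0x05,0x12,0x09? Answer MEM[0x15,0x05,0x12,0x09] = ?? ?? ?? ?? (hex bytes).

MEM[0x15,0x05,0x12,0x09] = f3 16 76 f3

[0] 0x0b->0x0f len=2 : 81 23
[1] 0x03->0x0f len=8 : 69 d4 16 76 e2 e7 f3 06
[2] 0x10->0x0d len=3 : d4 16 76
[3] 0x10->0x04 len=6 : d4 16 76 e2 e7 f3
query mem[0x15]=0xf3, mem[0x05]=0x16, mem[0x12]=0x76, mem[0x09]=0xf3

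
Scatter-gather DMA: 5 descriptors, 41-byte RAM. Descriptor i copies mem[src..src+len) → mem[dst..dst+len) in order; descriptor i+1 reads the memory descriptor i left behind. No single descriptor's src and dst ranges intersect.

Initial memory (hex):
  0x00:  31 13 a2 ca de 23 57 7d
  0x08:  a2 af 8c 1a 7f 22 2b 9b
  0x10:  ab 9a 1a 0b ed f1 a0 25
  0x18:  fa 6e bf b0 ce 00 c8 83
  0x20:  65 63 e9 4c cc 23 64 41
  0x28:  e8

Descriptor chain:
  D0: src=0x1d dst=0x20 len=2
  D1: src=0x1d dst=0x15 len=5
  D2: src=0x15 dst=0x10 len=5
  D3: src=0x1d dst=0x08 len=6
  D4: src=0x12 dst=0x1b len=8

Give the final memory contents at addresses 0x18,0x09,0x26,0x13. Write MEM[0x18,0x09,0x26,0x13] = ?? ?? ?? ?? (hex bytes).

MEM[0x18,0x09,0x26,0x13] = 00 c8 64 00

D0: mem[0x20..0x21] <- [00 c8]
D1: mem[0x15..0x19] <- [00 c8 83 00 c8]
D2: mem[0x10..0x14] <- [00 c8 83 00 c8]
D3: mem[0x08..0x0d] <- [00 c8 83 00 c8 e9]
D4: mem[0x1b..0x22] <- [83 00 c8 00 c8 83 00 c8]
query mem[0x18]=0x00, mem[0x09]=0xc8, mem[0x26]=0x64, mem[0x13]=0x00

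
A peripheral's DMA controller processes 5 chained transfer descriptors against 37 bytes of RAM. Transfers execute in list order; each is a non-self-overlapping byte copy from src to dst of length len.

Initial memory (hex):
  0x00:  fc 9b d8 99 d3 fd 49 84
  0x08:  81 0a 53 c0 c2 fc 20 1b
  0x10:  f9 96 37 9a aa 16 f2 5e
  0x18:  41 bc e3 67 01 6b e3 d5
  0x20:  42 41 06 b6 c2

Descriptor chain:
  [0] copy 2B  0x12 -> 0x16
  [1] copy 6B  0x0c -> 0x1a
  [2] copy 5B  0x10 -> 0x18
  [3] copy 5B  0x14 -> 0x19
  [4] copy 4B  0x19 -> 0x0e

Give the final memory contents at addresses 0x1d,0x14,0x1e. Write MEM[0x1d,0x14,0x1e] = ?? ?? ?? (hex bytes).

  after D0: wrote 2B at 0x16 = 379a
  after D1: wrote 6B at 0x1a = c2fc201bf996
  after D2: wrote 5B at 0x18 = f996379aaa
  after D3: wrote 5B at 0x19 = aa16379af9
  after D4: wrote 4B at 0x0e = aa16379a
query mem[0x1d]=0xf9, mem[0x14]=0xaa, mem[0x1e]=0xf9

MEM[0x1d,0x14,0x1e] = f9 aa f9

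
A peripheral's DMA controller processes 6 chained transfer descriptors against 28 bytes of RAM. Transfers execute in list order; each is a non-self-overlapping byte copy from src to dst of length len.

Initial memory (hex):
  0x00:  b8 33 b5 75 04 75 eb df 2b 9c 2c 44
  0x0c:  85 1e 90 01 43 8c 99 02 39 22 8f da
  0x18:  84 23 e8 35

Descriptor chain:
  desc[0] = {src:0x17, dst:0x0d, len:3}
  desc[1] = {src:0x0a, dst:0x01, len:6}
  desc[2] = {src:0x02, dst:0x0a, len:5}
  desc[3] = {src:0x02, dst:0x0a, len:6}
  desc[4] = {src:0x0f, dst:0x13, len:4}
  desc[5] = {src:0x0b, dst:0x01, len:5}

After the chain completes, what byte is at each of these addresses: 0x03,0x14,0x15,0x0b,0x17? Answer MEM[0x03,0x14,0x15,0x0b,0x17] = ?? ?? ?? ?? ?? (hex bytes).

MEM[0x03,0x14,0x15,0x0b,0x17] = 84 43 8c 85 da

D0: mem[0x0d..0x0f] <- [da 84 23]
D1: mem[0x01..0x06] <- [2c 44 85 da 84 23]
D2: mem[0x0a..0x0e] <- [44 85 da 84 23]
D3: mem[0x0a..0x0f] <- [44 85 da 84 23 df]
D4: mem[0x13..0x16] <- [df 43 8c 99]
D5: mem[0x01..0x05] <- [85 da 84 23 df]
query mem[0x03]=0x84, mem[0x14]=0x43, mem[0x15]=0x8c, mem[0x0b]=0x85, mem[0x17]=0xda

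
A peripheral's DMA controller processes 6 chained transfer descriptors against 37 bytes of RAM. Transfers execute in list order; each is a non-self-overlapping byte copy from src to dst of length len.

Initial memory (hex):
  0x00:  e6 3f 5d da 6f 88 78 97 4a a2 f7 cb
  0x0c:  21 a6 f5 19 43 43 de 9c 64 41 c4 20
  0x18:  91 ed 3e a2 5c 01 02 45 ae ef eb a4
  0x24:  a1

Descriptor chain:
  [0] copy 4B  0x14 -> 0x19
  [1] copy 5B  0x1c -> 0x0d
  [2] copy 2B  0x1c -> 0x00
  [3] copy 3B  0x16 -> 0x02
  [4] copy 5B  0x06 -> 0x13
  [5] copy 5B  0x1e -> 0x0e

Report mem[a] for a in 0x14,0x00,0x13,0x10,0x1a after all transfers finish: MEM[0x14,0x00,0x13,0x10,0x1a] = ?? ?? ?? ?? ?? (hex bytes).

MEM[0x14,0x00,0x13,0x10,0x1a] = 97 20 78 ae 41

#0 dst[0x19+4] := {0x64,0x41,0xc4,0x20}
#1 dst[0x0d+5] := {0x20,0x01,0x02,0x45,0xae}
#2 dst[0x00+2] := {0x20,0x01}
#3 dst[0x02+3] := {0xc4,0x20,0x91}
#4 dst[0x13+5] := {0x78,0x97,0x4a,0xa2,0xf7}
#5 dst[0x0e+5] := {0x02,0x45,0xae,0xef,0xeb}
query mem[0x14]=0x97, mem[0x00]=0x20, mem[0x13]=0x78, mem[0x10]=0xae, mem[0x1a]=0x41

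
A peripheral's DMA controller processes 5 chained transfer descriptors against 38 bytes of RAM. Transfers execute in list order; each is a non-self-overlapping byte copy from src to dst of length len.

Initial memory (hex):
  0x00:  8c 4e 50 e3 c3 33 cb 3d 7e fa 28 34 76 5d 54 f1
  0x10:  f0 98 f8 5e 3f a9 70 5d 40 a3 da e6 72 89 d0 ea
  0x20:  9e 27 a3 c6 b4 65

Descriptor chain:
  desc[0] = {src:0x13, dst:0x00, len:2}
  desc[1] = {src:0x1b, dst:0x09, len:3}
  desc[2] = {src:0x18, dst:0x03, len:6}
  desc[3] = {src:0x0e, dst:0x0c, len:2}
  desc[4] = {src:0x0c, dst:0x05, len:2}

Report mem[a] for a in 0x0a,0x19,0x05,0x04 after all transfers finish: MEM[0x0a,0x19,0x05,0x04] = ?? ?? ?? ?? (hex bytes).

MEM[0x0a,0x19,0x05,0x04] = 72 a3 54 a3

[0] 0x13->0x00 len=2 : 5e 3f
[1] 0x1b->0x09 len=3 : e6 72 89
[2] 0x18->0x03 len=6 : 40 a3 da e6 72 89
[3] 0x0e->0x0c len=2 : 54 f1
[4] 0x0c->0x05 len=2 : 54 f1
query mem[0x0a]=0x72, mem[0x19]=0xa3, mem[0x05]=0x54, mem[0x04]=0xa3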